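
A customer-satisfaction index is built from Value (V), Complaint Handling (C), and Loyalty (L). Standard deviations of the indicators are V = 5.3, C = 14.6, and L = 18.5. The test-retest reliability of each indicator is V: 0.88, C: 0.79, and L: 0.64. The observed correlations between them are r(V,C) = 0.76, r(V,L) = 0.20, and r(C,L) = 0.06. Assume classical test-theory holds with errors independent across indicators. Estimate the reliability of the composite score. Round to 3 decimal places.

0.778

Var(V+C+L) = 5.3² + 14.6² + 18.5² + 2·[5.3·14.6·0.76 + 5.3·18.5·0.20 + 14.6·18.5·0.06] = 583.5 + 189.25 = 772.75.
Under uncorrelated errors the observed covariances equal the true-score covariances, so only the own-variance terms attenuate.
True-score variance = [5.3²·0.88 + 14.6²·0.79 + 18.5²·0.64] + 189.25 = 412.156 + 189.25 = 601.405.
Reliability = 601.405 / 772.75 = 0.778.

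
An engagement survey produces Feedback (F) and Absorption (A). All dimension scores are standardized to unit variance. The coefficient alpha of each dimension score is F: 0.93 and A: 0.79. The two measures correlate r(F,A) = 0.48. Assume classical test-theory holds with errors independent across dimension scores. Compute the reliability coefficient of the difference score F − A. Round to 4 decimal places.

Var(F−A) = 1 + 1 − 2·0.48 = 2 − 0.96 = 1.04.
Because errors are independent across components, Cov(Tᵢ,Tⱼ) = Cov(Xᵢ,Xⱼ); the off-diagonal part of the true-score variance is the same as above.
True-score variance = [0.93 + 0.79] − 0.96 = 1.72 − 0.96 = 0.76.
Reliability = 0.76 / 1.04 = 0.7308.

0.7308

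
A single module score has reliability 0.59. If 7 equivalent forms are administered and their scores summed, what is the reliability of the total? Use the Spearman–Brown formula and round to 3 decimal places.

0.910

ρ_k = kρ / (1 + (k−1)ρ) = 7·0.59 / (1 + 6·0.59) = 4.130 / 4.540 = 0.910.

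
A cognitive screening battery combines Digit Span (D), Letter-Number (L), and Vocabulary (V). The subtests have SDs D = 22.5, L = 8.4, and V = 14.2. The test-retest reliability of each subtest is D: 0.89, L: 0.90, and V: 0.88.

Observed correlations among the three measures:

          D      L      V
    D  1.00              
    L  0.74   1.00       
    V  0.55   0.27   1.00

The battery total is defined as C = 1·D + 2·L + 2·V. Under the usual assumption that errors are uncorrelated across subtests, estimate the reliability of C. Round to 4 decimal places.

Var(C) = 22.5² + 2²·8.4² + 2²·14.2² + 2·[2·22.5·8.4·0.74 + 2·22.5·14.2·0.55 + 4·8.4·14.2·0.27] = 1595.05 + 1519.98 = 3115.03.
Under uncorrelated errors the observed covariances equal the true-score covariances, so only the own-variance terms attenuate.
True-score variance = [22.5²·0.89 + 2²·8.4²·0.90 + 2²·14.2²·0.88] + 1519.98 = 1414.35 + 1519.98 = 2934.34.
Reliability = 2934.34 / 3115.03 = 0.9420.

0.9420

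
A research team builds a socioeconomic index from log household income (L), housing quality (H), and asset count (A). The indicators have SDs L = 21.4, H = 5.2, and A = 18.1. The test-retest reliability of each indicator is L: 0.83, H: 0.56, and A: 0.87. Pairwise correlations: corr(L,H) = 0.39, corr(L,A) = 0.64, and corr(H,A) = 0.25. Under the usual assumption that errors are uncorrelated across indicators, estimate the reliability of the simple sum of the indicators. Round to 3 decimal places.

0.908

Var(L+H+A) = 21.4² + 5.2² + 18.1² + 2·[21.4·5.2·0.39 + 21.4·18.1·0.64 + 5.2·18.1·0.25] = 812.61 + 629.654 = 1442.26.
Because errors are independent across components, Cov(Tᵢ,Tⱼ) = Cov(Xᵢ,Xⱼ); the off-diagonal part of the true-score variance is the same as above.
True-score variance = [21.4²·0.83 + 5.2²·0.56 + 18.1²·0.87] + 629.654 = 680.27 + 629.654 = 1309.92.
Reliability = 1309.92 / 1442.26 = 0.908.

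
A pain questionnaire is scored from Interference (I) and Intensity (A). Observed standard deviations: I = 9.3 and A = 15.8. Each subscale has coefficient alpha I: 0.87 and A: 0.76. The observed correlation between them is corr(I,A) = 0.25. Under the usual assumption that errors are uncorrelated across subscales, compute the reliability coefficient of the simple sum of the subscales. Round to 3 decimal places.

0.826

Var(I+A) = 9.3² + 15.8² + 2·[9.3·15.8·0.25] = 336.13 + 73.47 = 409.6.
Because errors are independent across components, Cov(Tᵢ,Tⱼ) = Cov(Xᵢ,Xⱼ); the off-diagonal part of the true-score variance is the same as above.
True-score variance = [9.3²·0.87 + 15.8²·0.76] + 73.47 = 264.973 + 73.47 = 338.443.
Reliability = 338.443 / 409.6 = 0.826.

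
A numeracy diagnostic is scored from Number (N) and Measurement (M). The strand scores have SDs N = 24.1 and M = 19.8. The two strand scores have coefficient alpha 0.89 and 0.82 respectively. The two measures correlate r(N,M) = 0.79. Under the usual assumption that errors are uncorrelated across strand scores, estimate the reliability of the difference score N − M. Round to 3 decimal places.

Var(N−M) = 24.1² + 19.8² − 2·24.1·19.8·0.79 = 972.85 − 753.944 = 218.906.
With uncorrelated errors the cross-covariances are all true-score covariance, so they carry over unchanged; only the diagonal terms shrink to ρᵢσᵢ².
True-score variance = [24.1²·0.89 + 19.8²·0.82] − 753.944 = 838.394 − 753.944 = 84.4493.
Reliability = 84.4493 / 218.906 = 0.386.

0.386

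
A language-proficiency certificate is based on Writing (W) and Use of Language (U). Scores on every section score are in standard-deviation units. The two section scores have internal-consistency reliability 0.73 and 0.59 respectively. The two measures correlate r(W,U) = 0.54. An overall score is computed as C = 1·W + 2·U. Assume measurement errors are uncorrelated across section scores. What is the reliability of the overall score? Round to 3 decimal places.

0.733

Var(C) = 1 + 2² + 2·[2·0.54] = 5 + 2.16 = 7.16.
With uncorrelated errors the cross-covariances are all true-score covariance, so they carry over unchanged; only the diagonal terms shrink to ρᵢσᵢ².
True-score variance = [0.73 + 2²·0.59] + 2.16 = 3.09 + 2.16 = 5.25.
Reliability = 5.25 / 7.16 = 0.733.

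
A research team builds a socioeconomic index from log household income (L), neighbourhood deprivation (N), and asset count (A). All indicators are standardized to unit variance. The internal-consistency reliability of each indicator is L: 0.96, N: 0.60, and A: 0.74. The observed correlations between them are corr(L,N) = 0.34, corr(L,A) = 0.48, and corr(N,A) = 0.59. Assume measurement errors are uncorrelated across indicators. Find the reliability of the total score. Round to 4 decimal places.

Var(L+N+A) = 3 + 2·[0.34 + 0.48 + 0.59] = 3 + 2.82 = 5.82.
Under uncorrelated errors the observed covariances equal the true-score covariances, so only the own-variance terms attenuate.
True-score variance = [0.96 + 0.60 + 0.74] + 2.82 = 2.3 + 2.82 = 5.12.
Reliability = 5.12 / 5.82 = 0.8797.

0.8797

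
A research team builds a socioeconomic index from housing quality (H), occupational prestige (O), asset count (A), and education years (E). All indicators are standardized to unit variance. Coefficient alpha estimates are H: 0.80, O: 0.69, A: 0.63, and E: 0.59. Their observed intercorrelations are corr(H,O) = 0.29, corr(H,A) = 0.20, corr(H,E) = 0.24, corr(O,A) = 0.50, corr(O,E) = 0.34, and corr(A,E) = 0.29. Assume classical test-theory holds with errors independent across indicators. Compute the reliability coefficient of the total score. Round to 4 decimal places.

0.8329

Var(H+O+A+E) = 4 + 2·[0.29 + 0.20 + 0.24 + 0.50 + 0.34 + 0.29] = 4 + 3.72 = 7.72.
With uncorrelated errors the cross-covariances are all true-score covariance, so they carry over unchanged; only the diagonal terms shrink to ρᵢσᵢ².
True-score variance = [0.80 + 0.69 + 0.63 + 0.59] + 3.72 = 2.71 + 3.72 = 6.43.
Reliability = 6.43 / 7.72 = 0.8329.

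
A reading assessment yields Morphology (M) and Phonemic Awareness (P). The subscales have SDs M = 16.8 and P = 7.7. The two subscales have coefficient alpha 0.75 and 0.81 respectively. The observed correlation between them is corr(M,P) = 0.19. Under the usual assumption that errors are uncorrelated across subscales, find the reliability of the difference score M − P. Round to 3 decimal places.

0.720

Var(M−P) = 16.8² + 7.7² − 2·16.8·7.7·0.19 = 341.53 − 49.1568 = 292.373.
Under uncorrelated errors the observed covariances equal the true-score covariances, so only the own-variance terms attenuate.
True-score variance = [16.8²·0.75 + 7.7²·0.81] − 49.1568 = 259.705 − 49.1568 = 210.548.
Reliability = 210.548 / 292.373 = 0.720.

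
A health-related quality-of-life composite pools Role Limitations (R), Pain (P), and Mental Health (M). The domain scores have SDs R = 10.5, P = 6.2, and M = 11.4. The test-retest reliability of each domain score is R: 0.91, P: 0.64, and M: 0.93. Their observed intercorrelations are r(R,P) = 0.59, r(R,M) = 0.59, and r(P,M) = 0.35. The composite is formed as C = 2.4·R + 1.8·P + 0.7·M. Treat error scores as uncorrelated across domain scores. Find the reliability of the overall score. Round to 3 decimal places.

0.927

Var(C) = 2.4²·10.5² + 1.8²·6.2² + 0.7²·11.4² + 2·[4.32·10.5·6.2·0.59 + 1.68·10.5·11.4·0.59 + 1.26·6.2·11.4·0.35] = 823.266 + 631.487 = 1454.75.
With uncorrelated errors the cross-covariances are all true-score covariance, so they carry over unchanged; only the diagonal terms shrink to ρᵢσᵢ².
True-score variance = [2.4²·10.5²·0.91 + 1.8²·6.2²·0.64 + 0.7²·11.4²·0.93] + 631.487 = 716.818 + 631.487 = 1348.31.
Reliability = 1348.31 / 1454.75 = 0.927.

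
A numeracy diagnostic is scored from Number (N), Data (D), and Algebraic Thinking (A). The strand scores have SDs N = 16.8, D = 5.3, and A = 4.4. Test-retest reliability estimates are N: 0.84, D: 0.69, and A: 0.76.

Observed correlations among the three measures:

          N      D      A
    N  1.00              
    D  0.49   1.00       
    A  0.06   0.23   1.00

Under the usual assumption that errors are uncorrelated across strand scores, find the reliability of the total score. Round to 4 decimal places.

Var(N+D+A) = 16.8² + 5.3² + 4.4² + 2·[16.8·5.3·0.49 + 16.8·4.4·0.06 + 5.3·4.4·0.23] = 329.69 + 106.857 = 436.547.
Under uncorrelated errors the observed covariances equal the true-score covariances, so only the own-variance terms attenuate.
True-score variance = [16.8²·0.84 + 5.3²·0.69 + 4.4²·0.76] + 106.857 = 271.177 + 106.857 = 378.034.
Reliability = 378.034 / 436.547 = 0.8660.

0.8660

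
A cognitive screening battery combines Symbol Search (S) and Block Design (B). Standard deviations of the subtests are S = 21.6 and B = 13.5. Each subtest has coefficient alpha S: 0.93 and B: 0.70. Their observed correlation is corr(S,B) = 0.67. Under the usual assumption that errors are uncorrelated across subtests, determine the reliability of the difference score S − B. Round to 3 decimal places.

Var(S−B) = 21.6² + 13.5² − 2·21.6·13.5·0.67 = 648.81 − 390.744 = 258.066.
With uncorrelated errors the cross-covariances are all true-score covariance, so they carry over unchanged; only the diagonal terms shrink to ρᵢσᵢ².
True-score variance = [21.6²·0.93 + 13.5²·0.70] − 390.744 = 561.476 − 390.744 = 170.732.
Reliability = 170.732 / 258.066 = 0.662.

0.662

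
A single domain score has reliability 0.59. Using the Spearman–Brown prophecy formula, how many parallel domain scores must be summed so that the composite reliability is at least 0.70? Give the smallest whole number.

2

k ≥ ρ*(1−ρ₁)/(ρ₁(1−ρ*)) = 0.70·0.41 / (0.59·0.30) = 1.621.
Smallest integer k = 2.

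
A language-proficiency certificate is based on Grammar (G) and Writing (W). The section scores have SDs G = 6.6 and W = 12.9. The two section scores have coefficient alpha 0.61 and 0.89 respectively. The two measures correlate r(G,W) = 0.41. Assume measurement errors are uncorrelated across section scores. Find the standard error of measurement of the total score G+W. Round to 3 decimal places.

Var(total) = 209.97 + 69.8148 = 279.785.
True-score variance = 174.676 + 69.8148 = 244.491, so reliability = 0.8739.
Error variance = 279.785 − 244.491 = 35.2935; SEM = √35.2935 = 5.941.

5.941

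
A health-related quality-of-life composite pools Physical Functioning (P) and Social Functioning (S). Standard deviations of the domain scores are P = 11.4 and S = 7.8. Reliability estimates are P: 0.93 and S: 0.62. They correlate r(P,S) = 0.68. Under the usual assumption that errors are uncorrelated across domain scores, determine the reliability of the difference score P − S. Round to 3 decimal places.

0.539

Var(P−S) = 11.4² + 7.8² − 2·11.4·7.8·0.68 = 190.8 − 120.931 = 69.8688.
With uncorrelated errors the cross-covariances are all true-score covariance, so they carry over unchanged; only the diagonal terms shrink to ρᵢσᵢ².
True-score variance = [11.4²·0.93 + 7.8²·0.62] − 120.931 = 158.584 − 120.931 = 37.6524.
Reliability = 37.6524 / 69.8688 = 0.539.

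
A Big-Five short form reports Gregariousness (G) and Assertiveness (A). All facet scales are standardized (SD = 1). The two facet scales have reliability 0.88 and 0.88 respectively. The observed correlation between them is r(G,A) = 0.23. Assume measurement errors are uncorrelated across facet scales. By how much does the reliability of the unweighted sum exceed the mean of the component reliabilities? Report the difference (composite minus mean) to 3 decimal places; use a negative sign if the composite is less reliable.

Var(sum) = 2 + 0.46 = 2.46; true-score variance = 1.76 + 0.46 = 2.22; composite reliability = 0.9024.
Mean component reliability = 0.8800.
Difference = 0.9024 − 0.8800 = 0.022.

0.022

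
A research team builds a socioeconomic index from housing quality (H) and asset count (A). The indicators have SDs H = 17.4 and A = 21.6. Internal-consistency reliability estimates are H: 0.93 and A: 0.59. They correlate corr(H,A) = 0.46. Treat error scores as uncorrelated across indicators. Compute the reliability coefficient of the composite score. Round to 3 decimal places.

0.809

Var(H+A) = 17.4² + 21.6² + 2·[17.4·21.6·0.46] = 769.32 + 345.773 = 1115.09.
Because errors are independent across components, Cov(Tᵢ,Tⱼ) = Cov(Xᵢ,Xⱼ); the off-diagonal part of the true-score variance is the same as above.
True-score variance = [17.4²·0.93 + 21.6²·0.59] + 345.773 = 556.837 + 345.773 = 902.61.
Reliability = 902.61 / 1115.09 = 0.809.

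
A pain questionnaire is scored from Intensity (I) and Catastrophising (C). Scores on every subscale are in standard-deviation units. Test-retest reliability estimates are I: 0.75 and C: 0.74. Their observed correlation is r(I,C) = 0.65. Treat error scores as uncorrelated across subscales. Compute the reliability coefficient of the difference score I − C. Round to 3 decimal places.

Var(I−C) = 1 + 1 − 2·0.65 = 2 − 1.3 = 0.7.
Because errors are independent across components, Cov(Tᵢ,Tⱼ) = Cov(Xᵢ,Xⱼ); the off-diagonal part of the true-score variance is the same as above.
True-score variance = [0.75 + 0.74] − 1.3 = 1.49 − 1.3 = 0.19.
Reliability = 0.19 / 0.7 = 0.271.

0.271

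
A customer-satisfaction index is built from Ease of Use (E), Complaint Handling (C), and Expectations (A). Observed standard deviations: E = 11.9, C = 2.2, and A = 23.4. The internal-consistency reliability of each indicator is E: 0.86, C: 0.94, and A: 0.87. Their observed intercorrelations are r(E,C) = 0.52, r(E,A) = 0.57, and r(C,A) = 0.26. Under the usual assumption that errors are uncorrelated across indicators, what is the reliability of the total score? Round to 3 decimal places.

Var(E+C+A) = 11.9² + 2.2² + 23.4² + 2·[11.9·2.2·0.52 + 11.9·23.4·0.57 + 2.2·23.4·0.26] = 694.01 + 371.441 = 1065.45.
With uncorrelated errors the cross-covariances are all true-score covariance, so they carry over unchanged; only the diagonal terms shrink to ρᵢσᵢ².
True-score variance = [11.9²·0.86 + 2.2²·0.94 + 23.4²·0.87] + 371.441 = 602.711 + 371.441 = 974.153.
Reliability = 974.153 / 1065.45 = 0.914.

0.914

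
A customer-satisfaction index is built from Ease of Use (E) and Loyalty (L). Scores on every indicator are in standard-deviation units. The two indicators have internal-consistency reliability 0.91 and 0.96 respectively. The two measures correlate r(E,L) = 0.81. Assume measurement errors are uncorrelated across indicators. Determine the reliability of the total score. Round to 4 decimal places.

Var(E+L) = 2 + 2·[0.81] = 2 + 1.62 = 3.62.
Because errors are independent across components, Cov(Tᵢ,Tⱼ) = Cov(Xᵢ,Xⱼ); the off-diagonal part of the true-score variance is the same as above.
True-score variance = [0.91 + 0.96] + 1.62 = 1.87 + 1.62 = 3.49.
Reliability = 3.49 / 3.62 = 0.9641.

0.9641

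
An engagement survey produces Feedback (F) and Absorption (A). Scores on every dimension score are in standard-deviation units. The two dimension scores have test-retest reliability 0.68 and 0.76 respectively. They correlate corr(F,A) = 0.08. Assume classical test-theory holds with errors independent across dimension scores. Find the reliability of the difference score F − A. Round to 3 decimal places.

0.696

Var(F−A) = 1 + 1 − 2·0.08 = 2 − 0.16 = 1.84.
With uncorrelated errors the cross-covariances are all true-score covariance, so they carry over unchanged; only the diagonal terms shrink to ρᵢσᵢ².
True-score variance = [0.68 + 0.76] − 0.16 = 1.44 − 0.16 = 1.28.
Reliability = 1.28 / 1.84 = 0.696.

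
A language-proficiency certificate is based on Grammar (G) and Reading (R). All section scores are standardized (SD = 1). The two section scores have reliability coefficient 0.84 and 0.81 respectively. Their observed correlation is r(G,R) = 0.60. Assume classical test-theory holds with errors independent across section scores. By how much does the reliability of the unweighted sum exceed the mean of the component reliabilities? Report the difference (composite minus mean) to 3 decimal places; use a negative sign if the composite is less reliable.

Var(sum) = 2 + 1.2 = 3.2; true-score variance = 1.65 + 1.2 = 2.85; composite reliability = 0.8906.
Mean component reliability = 0.8250.
Difference = 0.8906 − 0.8250 = 0.066.

0.066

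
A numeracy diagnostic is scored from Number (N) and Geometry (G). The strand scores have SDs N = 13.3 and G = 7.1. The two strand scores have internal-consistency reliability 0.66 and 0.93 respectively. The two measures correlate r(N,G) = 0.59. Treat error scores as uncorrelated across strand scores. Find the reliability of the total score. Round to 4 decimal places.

0.8120

Var(N+G) = 13.3² + 7.1² + 2·[13.3·7.1·0.59] = 227.3 + 111.427 = 338.727.
Under uncorrelated errors the observed covariances equal the true-score covariances, so only the own-variance terms attenuate.
True-score variance = [13.3²·0.66 + 7.1²·0.93] + 111.427 = 163.629 + 111.427 = 275.056.
Reliability = 275.056 / 338.727 = 0.8120.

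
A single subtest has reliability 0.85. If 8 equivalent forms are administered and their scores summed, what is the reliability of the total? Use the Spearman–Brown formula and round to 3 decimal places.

ρ_k = kρ / (1 + (k−1)ρ) = 8·0.85 / (1 + 7·0.85) = 6.800 / 6.950 = 0.978.

0.978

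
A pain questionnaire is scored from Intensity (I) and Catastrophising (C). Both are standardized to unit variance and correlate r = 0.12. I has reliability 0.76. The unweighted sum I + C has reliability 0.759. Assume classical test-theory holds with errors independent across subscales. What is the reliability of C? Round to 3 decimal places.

Var(I+C) = 2 + 2·0.12 = 2.240.
True-score variance = ρ_I + ρ_C + 2·0.12, so 0.759 = (0.76 + ρ_C + 0.24) / 2.240.
ρ_C = 0.759·2.240 − 0.76 − 0.24 = 0.700.

0.700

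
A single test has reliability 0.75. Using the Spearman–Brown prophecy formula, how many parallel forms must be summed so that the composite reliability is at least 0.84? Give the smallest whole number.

2

k ≥ ρ*(1−ρ₁)/(ρ₁(1−ρ*)) = 0.84·0.25 / (0.75·0.16) = 1.750.
Smallest integer k = 2.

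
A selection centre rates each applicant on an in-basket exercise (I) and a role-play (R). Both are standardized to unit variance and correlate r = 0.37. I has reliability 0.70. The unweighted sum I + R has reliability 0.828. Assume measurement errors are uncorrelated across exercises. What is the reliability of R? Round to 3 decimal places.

Var(I+R) = 2 + 2·0.37 = 2.740.
True-score variance = ρ_I + ρ_R + 2·0.37, so 0.828 = (0.70 + ρ_R + 0.74) / 2.740.
ρ_R = 0.828·2.740 − 0.70 − 0.74 = 0.829.

0.829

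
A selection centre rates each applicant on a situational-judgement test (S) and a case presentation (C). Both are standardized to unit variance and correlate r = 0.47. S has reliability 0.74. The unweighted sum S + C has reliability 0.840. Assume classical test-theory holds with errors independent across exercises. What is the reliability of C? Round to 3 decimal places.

Var(S+C) = 2 + 2·0.47 = 2.940.
True-score variance = ρ_S + ρ_C + 2·0.47, so 0.840 = (0.74 + ρ_C + 0.94) / 2.940.
ρ_C = 0.840·2.940 − 0.74 − 0.94 = 0.790.

0.790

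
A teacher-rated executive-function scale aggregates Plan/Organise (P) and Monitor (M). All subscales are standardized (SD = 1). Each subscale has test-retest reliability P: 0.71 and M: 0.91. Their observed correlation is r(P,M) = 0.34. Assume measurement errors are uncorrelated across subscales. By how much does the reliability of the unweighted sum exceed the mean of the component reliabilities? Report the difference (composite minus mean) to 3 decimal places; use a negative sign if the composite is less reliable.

0.048

Var(sum) = 2 + 0.68 = 2.68; true-score variance = 1.62 + 0.68 = 2.3; composite reliability = 0.8582.
Mean component reliability = 0.8100.
Difference = 0.8582 − 0.8100 = 0.048.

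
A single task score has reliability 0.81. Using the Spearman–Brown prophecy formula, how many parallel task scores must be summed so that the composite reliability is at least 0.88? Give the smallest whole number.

k ≥ ρ*(1−ρ₁)/(ρ₁(1−ρ*)) = 0.88·0.19 / (0.81·0.12) = 1.720.
Smallest integer k = 2.

2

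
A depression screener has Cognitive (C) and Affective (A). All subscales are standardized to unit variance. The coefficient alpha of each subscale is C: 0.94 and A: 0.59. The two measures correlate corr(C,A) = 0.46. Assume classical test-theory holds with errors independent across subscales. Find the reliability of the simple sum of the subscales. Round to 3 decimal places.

0.839

Var(C+A) = 2 + 2·[0.46] = 2 + 0.92 = 2.92.
Under uncorrelated errors the observed covariances equal the true-score covariances, so only the own-variance terms attenuate.
True-score variance = [0.94 + 0.59] + 0.92 = 1.53 + 0.92 = 2.45.
Reliability = 2.45 / 2.92 = 0.839.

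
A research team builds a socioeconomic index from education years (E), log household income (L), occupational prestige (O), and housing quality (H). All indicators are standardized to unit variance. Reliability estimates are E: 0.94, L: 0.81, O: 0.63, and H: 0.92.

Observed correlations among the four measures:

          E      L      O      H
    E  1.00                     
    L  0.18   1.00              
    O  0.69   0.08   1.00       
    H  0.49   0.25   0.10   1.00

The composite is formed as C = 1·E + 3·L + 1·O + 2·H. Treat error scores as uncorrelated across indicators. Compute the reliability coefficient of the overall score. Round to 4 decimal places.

0.8944

Var(C) = 1 + 3² + 1 + 2² + 2·[3·0.18 + 0.69 + 2·0.49 + 3·0.08 + 6·0.25 + 2·0.10] = 15 + 8.3 = 23.3.
Because errors are independent across components, Cov(Tᵢ,Tⱼ) = Cov(Xᵢ,Xⱼ); the off-diagonal part of the true-score variance is the same as above.
True-score variance = [0.94 + 3²·0.81 + 0.63 + 2²·0.92] + 8.3 = 12.54 + 8.3 = 20.84.
Reliability = 20.84 / 23.3 = 0.8944.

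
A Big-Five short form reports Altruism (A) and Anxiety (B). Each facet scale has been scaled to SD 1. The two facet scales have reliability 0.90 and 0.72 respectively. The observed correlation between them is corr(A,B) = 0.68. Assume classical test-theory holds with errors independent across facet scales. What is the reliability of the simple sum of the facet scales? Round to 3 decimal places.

0.887

Var(A+B) = 2 + 2·[0.68] = 2 + 1.36 = 3.36.
Because errors are independent across components, Cov(Tᵢ,Tⱼ) = Cov(Xᵢ,Xⱼ); the off-diagonal part of the true-score variance is the same as above.
True-score variance = [0.90 + 0.72] + 1.36 = 1.62 + 1.36 = 2.98.
Reliability = 2.98 / 3.36 = 0.887.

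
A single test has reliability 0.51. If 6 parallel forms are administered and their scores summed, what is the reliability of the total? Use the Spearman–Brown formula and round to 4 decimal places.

ρ_k = kρ / (1 + (k−1)ρ) = 6·0.51 / (1 + 5·0.51) = 3.060 / 3.550 = 0.8620.

0.8620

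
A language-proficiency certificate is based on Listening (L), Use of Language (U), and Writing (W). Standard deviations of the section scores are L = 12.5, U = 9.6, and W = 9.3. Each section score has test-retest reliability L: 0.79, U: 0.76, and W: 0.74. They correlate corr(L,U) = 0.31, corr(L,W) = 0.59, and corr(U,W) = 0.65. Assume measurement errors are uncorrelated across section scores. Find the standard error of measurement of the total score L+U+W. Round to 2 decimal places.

Var(total) = 334.9 + 327.639 = 662.539.
True-score variance = 257.482 + 327.639 = 585.121, so reliability = 0.8831.
Error variance = 662.539 − 585.121 = 77.4183; SEM = √77.4183 = 8.80.

8.80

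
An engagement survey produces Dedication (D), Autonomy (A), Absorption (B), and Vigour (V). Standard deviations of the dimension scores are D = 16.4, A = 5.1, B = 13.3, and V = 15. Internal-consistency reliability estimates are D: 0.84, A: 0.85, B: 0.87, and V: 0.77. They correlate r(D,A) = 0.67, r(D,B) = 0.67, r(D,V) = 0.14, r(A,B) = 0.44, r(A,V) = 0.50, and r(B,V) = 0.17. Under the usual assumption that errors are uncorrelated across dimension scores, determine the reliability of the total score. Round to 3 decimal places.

0.911

Var(D+A+B+V) = 16.4² + 5.1² + 13.3² + 15² + 2·[16.4·5.1·0.67 + 16.4·13.3·0.67 + 16.4·15·0.14 + 5.1·13.3·0.44 + 5.1·15·0.50 + 13.3·15·0.17] = 696.86 + 677.259 = 1374.12.
Because errors are independent across components, Cov(Tᵢ,Tⱼ) = Cov(Xᵢ,Xⱼ); the off-diagonal part of the true-score variance is the same as above.
True-score variance = [16.4²·0.84 + 5.1²·0.85 + 13.3²·0.87 + 15²·0.77] + 677.259 = 575.179 + 677.259 = 1252.44.
Reliability = 1252.44 / 1374.12 = 0.911.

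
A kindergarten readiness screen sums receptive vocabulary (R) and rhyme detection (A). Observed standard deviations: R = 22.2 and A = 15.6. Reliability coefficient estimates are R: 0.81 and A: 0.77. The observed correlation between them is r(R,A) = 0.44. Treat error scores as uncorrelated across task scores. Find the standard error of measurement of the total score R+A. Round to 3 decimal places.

12.232

Var(total) = 736.2 + 304.762 = 1040.96.
True-score variance = 586.588 + 304.762 = 891.349, so reliability = 0.8563.
Error variance = 1040.96 − 891.349 = 149.612; SEM = √149.612 = 12.232.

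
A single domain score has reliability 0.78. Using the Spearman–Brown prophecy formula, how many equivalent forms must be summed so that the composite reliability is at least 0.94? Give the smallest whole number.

5

k ≥ ρ*(1−ρ₁)/(ρ₁(1−ρ*)) = 0.94·0.22 / (0.78·0.06) = 4.419.
Smallest integer k = 5.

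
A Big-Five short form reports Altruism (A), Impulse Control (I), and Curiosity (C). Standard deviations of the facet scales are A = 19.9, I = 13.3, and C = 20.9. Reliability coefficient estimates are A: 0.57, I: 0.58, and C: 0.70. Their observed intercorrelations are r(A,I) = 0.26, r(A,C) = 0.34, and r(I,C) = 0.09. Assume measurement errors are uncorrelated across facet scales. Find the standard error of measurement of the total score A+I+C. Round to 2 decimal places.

19.38

Var(total) = 1009.71 + 470.482 = 1480.19.
True-score variance = 634.089 + 470.482 = 1104.57, so reliability = 0.7462.
Error variance = 1480.19 − 1104.57 = 375.621; SEM = √375.621 = 19.38.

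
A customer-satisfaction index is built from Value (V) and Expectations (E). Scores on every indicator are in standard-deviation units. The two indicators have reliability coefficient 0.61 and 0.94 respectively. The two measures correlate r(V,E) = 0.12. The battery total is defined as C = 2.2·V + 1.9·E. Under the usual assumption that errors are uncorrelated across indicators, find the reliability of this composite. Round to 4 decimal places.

0.7774

Var(C) = 2.2² + 1.9² + 2·[4.18·0.12] = 8.45 + 1.0032 = 9.4532.
Because errors are independent across components, Cov(Tᵢ,Tⱼ) = Cov(Xᵢ,Xⱼ); the off-diagonal part of the true-score variance is the same as above.
True-score variance = [2.2²·0.61 + 1.9²·0.94] + 1.0032 = 6.3458 + 1.0032 = 7.349.
Reliability = 7.349 / 9.4532 = 0.7774.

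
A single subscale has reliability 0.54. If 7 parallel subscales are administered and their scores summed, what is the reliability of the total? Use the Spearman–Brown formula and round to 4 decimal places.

ρ_k = kρ / (1 + (k−1)ρ) = 7·0.54 / (1 + 6·0.54) = 3.780 / 4.240 = 0.8915.

0.8915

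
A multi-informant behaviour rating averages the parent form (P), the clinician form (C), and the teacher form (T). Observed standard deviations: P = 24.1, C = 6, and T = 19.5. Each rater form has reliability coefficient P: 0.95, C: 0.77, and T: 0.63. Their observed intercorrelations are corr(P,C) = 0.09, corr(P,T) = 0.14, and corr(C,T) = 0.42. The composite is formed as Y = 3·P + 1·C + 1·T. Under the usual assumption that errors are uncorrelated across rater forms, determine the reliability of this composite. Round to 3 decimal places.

Var(Y) = 3²·24.1² + 6² + 19.5² + 2·[3·24.1·6·0.09 + 3·24.1·19.5·0.14 + 6·19.5·0.42] = 5643.54 + 571.122 = 6214.66.
Under uncorrelated errors the observed covariances equal the true-score covariances, so only the own-variance terms attenuate.
True-score variance = [3²·24.1²·0.95 + 6²·0.77 + 19.5²·0.63] + 571.122 = 5233.2 + 571.122 = 5804.33.
Reliability = 5804.33 / 6214.66 = 0.934.

0.934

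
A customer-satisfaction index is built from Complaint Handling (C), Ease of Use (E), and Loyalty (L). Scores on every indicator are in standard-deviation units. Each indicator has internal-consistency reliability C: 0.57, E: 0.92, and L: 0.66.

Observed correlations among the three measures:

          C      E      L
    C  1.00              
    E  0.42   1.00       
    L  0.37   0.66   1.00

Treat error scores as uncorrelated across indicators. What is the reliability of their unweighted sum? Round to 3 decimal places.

0.856

Var(C+E+L) = 3 + 2·[0.42 + 0.37 + 0.66] = 3 + 2.9 = 5.9.
With uncorrelated errors the cross-covariances are all true-score covariance, so they carry over unchanged; only the diagonal terms shrink to ρᵢσᵢ².
True-score variance = [0.57 + 0.92 + 0.66] + 2.9 = 2.15 + 2.9 = 5.05.
Reliability = 5.05 / 5.9 = 0.856.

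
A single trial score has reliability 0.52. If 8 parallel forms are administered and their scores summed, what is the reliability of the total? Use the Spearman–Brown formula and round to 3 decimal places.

ρ_k = kρ / (1 + (k−1)ρ) = 8·0.52 / (1 + 7·0.52) = 4.160 / 4.640 = 0.897.

0.897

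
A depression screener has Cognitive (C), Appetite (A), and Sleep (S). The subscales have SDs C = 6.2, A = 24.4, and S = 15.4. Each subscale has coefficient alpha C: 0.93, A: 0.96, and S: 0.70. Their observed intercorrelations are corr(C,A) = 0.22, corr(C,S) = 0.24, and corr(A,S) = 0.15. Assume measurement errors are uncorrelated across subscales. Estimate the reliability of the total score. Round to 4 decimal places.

0.9109

Var(C+A+S) = 6.2² + 24.4² + 15.4² + 2·[6.2·24.4·0.22 + 6.2·15.4·0.24 + 24.4·15.4·0.15] = 870.96 + 225.122 = 1096.08.
With uncorrelated errors the cross-covariances are all true-score covariance, so they carry over unchanged; only the diagonal terms shrink to ρᵢσᵢ².
True-score variance = [6.2²·0.93 + 24.4²·0.96 + 15.4²·0.70] + 225.122 = 773.307 + 225.122 = 998.428.
Reliability = 998.428 / 1096.08 = 0.9109.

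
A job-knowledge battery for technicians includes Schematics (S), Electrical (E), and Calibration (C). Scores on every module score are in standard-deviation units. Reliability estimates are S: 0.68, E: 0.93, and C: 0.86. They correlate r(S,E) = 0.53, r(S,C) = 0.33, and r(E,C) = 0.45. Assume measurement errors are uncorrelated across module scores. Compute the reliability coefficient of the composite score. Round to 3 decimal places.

Var(S+E+C) = 3 + 2·[0.53 + 0.33 + 0.45] = 3 + 2.62 = 5.62.
Under uncorrelated errors the observed covariances equal the true-score covariances, so only the own-variance terms attenuate.
True-score variance = [0.68 + 0.93 + 0.86] + 2.62 = 2.47 + 2.62 = 5.09.
Reliability = 5.09 / 5.62 = 0.906.

0.906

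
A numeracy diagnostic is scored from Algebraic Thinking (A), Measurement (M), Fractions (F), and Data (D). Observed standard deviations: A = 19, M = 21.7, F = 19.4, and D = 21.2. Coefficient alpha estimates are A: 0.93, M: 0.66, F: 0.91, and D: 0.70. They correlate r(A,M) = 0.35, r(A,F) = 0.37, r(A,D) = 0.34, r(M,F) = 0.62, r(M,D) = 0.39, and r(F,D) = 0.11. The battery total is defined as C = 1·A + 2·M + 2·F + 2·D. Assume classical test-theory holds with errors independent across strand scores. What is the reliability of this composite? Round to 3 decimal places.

0.879

Var(C) = 19² + 2²·21.7² + 2²·19.4² + 2²·21.2² + 2·[2·19·21.7·0.35 + 2·19·19.4·0.37 + 2·19·21.2·0.34 + 4·21.7·19.4·0.62 + 4·21.7·21.2·0.39 + 4·19.4·21.2·0.11] = 5547.76 + 5555.87 = 11103.6.
Under uncorrelated errors the observed covariances equal the true-score covariances, so only the own-variance terms attenuate.
True-score variance = [19²·0.93 + 2²·21.7²·0.66 + 2²·19.4²·0.91 + 2²·21.2²·0.70] + 5555.87 = 4207.26 + 5555.87 = 9763.13.
Reliability = 9763.13 / 11103.6 = 0.879.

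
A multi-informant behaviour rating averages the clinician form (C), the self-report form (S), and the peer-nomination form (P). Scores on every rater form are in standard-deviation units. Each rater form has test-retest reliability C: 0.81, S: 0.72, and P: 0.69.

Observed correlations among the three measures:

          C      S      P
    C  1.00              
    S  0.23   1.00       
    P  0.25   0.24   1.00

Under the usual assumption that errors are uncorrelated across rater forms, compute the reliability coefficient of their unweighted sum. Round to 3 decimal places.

Var(C+S+P) = 3 + 2·[0.23 + 0.25 + 0.24] = 3 + 1.44 = 4.44.
Under uncorrelated errors the observed covariances equal the true-score covariances, so only the own-variance terms attenuate.
True-score variance = [0.81 + 0.72 + 0.69] + 1.44 = 2.22 + 1.44 = 3.66.
Reliability = 3.66 / 4.44 = 0.824.

0.824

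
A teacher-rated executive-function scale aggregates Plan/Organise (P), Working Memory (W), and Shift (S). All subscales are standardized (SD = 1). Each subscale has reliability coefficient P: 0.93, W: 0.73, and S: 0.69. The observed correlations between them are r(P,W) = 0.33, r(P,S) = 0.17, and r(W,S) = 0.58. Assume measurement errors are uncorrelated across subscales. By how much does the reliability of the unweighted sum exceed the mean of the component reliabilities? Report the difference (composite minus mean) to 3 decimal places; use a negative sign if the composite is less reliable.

0.091

Var(sum) = 3 + 2.16 = 5.16; true-score variance = 2.35 + 2.16 = 4.51; composite reliability = 0.8740.
Mean component reliability = 0.7833.
Difference = 0.8740 − 0.7833 = 0.091.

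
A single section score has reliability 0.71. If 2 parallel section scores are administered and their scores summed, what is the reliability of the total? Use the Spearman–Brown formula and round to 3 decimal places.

ρ_k = kρ / (1 + (k−1)ρ) = 2·0.71 / (1 + 1·0.71) = 1.420 / 1.710 = 0.830.

0.830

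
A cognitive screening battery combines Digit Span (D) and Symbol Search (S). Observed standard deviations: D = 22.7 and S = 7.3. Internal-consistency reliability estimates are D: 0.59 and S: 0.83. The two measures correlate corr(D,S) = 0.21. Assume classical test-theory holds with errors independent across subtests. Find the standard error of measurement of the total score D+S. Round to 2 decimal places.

14.84

Var(total) = 568.58 + 69.5982 = 638.178.
True-score variance = 348.252 + 69.5982 = 417.85, so reliability = 0.6548.
Error variance = 638.178 − 417.85 = 220.328; SEM = √220.328 = 14.84.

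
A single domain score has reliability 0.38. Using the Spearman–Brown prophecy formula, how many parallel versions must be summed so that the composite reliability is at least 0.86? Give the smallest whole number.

11

k ≥ ρ*(1−ρ₁)/(ρ₁(1−ρ*)) = 0.86·0.62 / (0.38·0.14) = 10.023.
Smallest integer k = 11.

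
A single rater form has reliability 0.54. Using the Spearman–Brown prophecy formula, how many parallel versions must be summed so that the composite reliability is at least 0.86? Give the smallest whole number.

k ≥ ρ*(1−ρ₁)/(ρ₁(1−ρ*)) = 0.86·0.46 / (0.54·0.14) = 5.233.
Smallest integer k = 6.

6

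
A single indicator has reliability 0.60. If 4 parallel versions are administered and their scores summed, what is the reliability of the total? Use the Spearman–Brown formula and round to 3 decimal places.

0.857

ρ_k = kρ / (1 + (k−1)ρ) = 4·0.60 / (1 + 3·0.60) = 2.400 / 2.800 = 0.857.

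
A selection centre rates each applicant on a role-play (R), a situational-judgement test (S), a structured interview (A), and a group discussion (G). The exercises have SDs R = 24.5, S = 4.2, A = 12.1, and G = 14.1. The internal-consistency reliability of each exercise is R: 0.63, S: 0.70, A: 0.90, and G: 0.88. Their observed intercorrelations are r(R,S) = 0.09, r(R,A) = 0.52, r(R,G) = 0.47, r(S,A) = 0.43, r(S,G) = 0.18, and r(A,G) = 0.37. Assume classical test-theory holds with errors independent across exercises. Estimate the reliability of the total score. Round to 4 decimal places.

0.8528

Var(R+S+A+G) = 24.5² + 4.2² + 12.1² + 14.1² + 2·[24.5·4.2·0.09 + 24.5·12.1·0.52 + 24.5·14.1·0.47 + 4.2·12.1·0.43 + 4.2·14.1·0.18 + 12.1·14.1·0.37] = 963.11 + 842.829 = 1805.94.
Because errors are independent across components, Cov(Tᵢ,Tⱼ) = Cov(Xᵢ,Xⱼ); the off-diagonal part of the true-score variance is the same as above.
True-score variance = [24.5²·0.63 + 4.2²·0.70 + 12.1²·0.90 + 14.1²·0.88] + 842.829 = 697.227 + 842.829 = 1540.06.
Reliability = 1540.06 / 1805.94 = 0.8528.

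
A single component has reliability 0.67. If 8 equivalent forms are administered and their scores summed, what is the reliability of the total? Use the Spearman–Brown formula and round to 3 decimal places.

0.942

ρ_k = kρ / (1 + (k−1)ρ) = 8·0.67 / (1 + 7·0.67) = 5.360 / 5.690 = 0.942.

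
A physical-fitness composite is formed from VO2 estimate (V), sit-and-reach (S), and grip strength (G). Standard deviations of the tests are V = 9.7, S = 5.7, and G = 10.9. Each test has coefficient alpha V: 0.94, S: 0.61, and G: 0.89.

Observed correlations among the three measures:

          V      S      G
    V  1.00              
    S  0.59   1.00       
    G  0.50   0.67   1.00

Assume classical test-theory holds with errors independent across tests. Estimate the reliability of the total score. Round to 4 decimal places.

0.9372

Var(V+S+G) = 9.7² + 5.7² + 10.9² + 2·[9.7·5.7·0.59 + 9.7·10.9·0.50 + 5.7·10.9·0.67] = 245.39 + 254.226 = 499.616.
Under uncorrelated errors the observed covariances equal the true-score covariances, so only the own-variance terms attenuate.
True-score variance = [9.7²·0.94 + 5.7²·0.61 + 10.9²·0.89] + 254.226 = 214.004 + 254.226 = 468.231.
Reliability = 468.231 / 499.616 = 0.9372.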